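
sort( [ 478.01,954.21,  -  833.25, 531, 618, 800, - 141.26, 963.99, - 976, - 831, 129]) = [ - 976, - 833.25, - 831, - 141.26, 129, 478.01, 531,618, 800, 954.21, 963.99 ]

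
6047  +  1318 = 7365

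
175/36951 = 175/36951 =0.00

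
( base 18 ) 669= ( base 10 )2061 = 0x80D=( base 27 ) 2m9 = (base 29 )2d2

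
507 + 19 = 526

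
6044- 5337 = 707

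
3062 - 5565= - 2503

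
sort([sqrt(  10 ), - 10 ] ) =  [ - 10, sqrt( 10 ) ] 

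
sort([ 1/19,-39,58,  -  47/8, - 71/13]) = [ - 39,-47/8, - 71/13,1/19,58]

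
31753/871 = 36 + 397/871 = 36.46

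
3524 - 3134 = 390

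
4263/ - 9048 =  - 49/104  =  - 0.47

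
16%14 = 2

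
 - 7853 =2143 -9996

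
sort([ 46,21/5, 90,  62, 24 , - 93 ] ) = [ - 93, 21/5, 24,46,62 , 90]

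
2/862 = 1/431 = 0.00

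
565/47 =12 + 1/47 = 12.02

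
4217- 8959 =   -  4742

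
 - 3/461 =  - 1  +  458/461 = -0.01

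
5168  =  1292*4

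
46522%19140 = 8242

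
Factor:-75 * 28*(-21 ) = 2^2*3^2 * 5^2*7^2 = 44100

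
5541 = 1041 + 4500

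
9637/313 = 9637/313 = 30.79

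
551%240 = 71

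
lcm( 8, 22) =88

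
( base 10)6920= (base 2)1101100001000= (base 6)52012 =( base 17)16G1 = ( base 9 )10438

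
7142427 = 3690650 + 3451777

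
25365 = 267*95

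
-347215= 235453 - 582668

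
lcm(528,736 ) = 24288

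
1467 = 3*489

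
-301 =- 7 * 43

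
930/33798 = 155/5633= 0.03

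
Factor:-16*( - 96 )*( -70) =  - 107520 = - 2^10 * 3^1*5^1*7^1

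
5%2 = 1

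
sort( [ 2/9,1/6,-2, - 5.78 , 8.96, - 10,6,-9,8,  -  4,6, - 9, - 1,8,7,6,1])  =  [ - 10 ,-9, - 9 ,-5.78, - 4, - 2, - 1, 1/6,2/9,  1,6,6,6, 7,8, 8,8.96 ]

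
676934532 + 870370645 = 1547305177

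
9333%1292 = 289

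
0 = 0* 83840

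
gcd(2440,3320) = 40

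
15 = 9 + 6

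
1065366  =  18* 59187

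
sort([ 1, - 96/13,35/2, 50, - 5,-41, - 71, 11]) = [ - 71,-41,  -  96/13,-5,  1,  11 , 35/2, 50 ]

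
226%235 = 226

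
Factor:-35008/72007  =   - 2^6*13^( - 1)*29^(- 1)*191^(  -  1 )*547^1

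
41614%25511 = 16103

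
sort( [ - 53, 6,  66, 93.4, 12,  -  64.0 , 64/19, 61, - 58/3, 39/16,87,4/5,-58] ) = [-64.0, - 58 , - 53,  -  58/3, 4/5,39/16,64/19,  6,  12,  61, 66, 87, 93.4] 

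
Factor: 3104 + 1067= 43^1*97^1   =  4171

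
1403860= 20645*68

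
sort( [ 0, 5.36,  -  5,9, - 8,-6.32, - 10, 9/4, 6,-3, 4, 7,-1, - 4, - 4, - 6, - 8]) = [ - 10, - 8, - 8, - 6.32,-6,-5 , - 4,  -  4, - 3 , - 1,0 , 9/4, 4, 5.36, 6, 7, 9 ] 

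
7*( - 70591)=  - 494137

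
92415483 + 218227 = 92633710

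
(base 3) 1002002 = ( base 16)311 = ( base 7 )2201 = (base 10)785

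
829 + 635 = 1464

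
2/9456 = 1/4728 = 0.00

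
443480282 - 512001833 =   -  68521551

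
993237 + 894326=1887563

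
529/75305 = 529/75305  =  0.01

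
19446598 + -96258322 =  - 76811724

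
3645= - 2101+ 5746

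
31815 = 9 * 3535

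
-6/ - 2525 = 6/2525 = 0.00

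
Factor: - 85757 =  - 7^1*12251^1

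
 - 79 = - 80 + 1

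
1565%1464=101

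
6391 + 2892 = 9283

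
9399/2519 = 9399/2519 =3.73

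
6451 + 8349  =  14800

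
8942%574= 332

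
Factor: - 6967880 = -2^3*5^1*174197^1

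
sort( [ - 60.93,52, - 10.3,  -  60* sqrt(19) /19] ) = [  -  60.93, - 60*sqrt( 19 )/19,  -  10.3, 52 ] 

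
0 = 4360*0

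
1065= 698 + 367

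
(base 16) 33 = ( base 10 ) 51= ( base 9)56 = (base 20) 2B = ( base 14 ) 39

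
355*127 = 45085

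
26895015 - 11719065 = 15175950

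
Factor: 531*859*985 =449287065 = 3^2* 5^1*59^1*197^1 * 859^1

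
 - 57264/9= - 19088/3  =  -6362.67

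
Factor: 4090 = 2^1*5^1* 409^1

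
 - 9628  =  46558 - 56186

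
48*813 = 39024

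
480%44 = 40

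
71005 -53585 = 17420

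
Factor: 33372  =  2^2 * 3^4*103^1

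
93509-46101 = 47408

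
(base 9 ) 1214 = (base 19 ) 29b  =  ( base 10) 904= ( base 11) 752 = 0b1110001000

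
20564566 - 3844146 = 16720420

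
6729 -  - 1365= 8094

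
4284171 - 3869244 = 414927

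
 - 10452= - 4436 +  - 6016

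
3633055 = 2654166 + 978889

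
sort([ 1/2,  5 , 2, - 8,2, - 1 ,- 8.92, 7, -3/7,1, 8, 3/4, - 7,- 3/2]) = [ - 8.92, - 8, - 7, - 3/2, - 1,-3/7,  1/2,  3/4,1, 2,2,5, 7,8 ] 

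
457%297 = 160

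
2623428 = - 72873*( - 36) 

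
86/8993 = 86/8993=0.01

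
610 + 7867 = 8477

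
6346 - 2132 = 4214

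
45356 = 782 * 58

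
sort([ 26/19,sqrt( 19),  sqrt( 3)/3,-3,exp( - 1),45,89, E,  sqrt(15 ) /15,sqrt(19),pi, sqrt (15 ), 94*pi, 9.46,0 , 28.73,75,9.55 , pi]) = [  -  3, 0,sqrt( 15)/15, exp(- 1 ),sqrt( 3 )/3,26/19,  E,pi,pi,sqrt( 15),sqrt( 19),sqrt( 19), 9.46,9.55,28.73 , 45,75,  89, 94 *pi]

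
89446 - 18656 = 70790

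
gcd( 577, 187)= 1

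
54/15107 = 54/15107 = 0.00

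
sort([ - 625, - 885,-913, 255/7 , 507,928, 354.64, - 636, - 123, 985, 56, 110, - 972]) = [  -  972, - 913, - 885,-636 , - 625, - 123,255/7,56,110 , 354.64,507 , 928 , 985] 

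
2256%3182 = 2256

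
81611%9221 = 7843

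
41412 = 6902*6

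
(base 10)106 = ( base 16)6a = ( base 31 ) 3D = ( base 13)82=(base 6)254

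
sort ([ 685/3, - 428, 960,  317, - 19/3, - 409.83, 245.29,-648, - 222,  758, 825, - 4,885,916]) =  [ - 648, - 428, - 409.83, - 222, - 19/3, - 4, 685/3,245.29, 317 , 758, 825, 885, 916, 960 ]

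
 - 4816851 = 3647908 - 8464759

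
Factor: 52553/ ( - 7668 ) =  - 2^(-2)*3^ ( - 3 )*71^ ( - 1)*52553^1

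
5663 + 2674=8337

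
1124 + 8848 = 9972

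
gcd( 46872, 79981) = 1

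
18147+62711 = 80858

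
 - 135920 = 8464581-8600501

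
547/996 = 547/996 = 0.55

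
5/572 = 5/572  =  0.01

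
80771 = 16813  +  63958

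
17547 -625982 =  - 608435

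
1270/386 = 635/193 = 3.29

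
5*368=1840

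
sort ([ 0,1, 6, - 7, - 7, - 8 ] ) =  [ - 8,-7, - 7, 0, 1 , 6 ]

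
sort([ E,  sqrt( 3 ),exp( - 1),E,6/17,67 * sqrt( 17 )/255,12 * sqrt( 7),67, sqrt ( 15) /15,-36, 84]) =[ - 36,sqrt(15 ) /15,6/17,exp (-1 ),67*sqrt (17)/255,sqrt( 3),E,E, 12*sqrt( 7),67,84 ]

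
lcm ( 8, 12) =24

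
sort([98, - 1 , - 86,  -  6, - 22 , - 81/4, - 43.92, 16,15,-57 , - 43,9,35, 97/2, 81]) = [ - 86, - 57,-43.92, - 43, - 22,-81/4, - 6, - 1,  9, 15,16, 35, 97/2,  81,98]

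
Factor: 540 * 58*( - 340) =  - 10648800 = - 2^5*3^3*5^2*17^1*29^1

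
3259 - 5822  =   - 2563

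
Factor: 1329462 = 2^1*3^2*73859^1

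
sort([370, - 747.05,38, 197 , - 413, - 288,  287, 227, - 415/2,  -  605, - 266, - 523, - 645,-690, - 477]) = [ -747.05, - 690, - 645, - 605, - 523, - 477, - 413, - 288,-266, - 415/2,  38, 197, 227,287, 370]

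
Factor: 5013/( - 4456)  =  -9/8 = - 2^( - 3 )*3^2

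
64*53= 3392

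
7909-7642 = 267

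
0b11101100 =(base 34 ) 6w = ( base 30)7q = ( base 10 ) 236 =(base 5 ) 1421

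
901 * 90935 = 81932435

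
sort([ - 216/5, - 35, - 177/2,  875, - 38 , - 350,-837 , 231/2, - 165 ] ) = [ -837 ,-350  , - 165,-177/2,  -  216/5, - 38, - 35, 231/2, 875 ]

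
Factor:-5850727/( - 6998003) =19^3*23^( - 1 )*41^( - 2)*181^( - 1)*853^1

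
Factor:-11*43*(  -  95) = 5^1*11^1*19^1*43^1 = 44935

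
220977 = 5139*43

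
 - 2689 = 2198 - 4887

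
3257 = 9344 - 6087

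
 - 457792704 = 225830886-683623590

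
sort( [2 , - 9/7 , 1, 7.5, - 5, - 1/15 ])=[ - 5, - 9/7, - 1/15, 1, 2,7.5]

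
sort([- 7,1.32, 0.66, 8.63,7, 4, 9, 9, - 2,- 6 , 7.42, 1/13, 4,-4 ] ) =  [ - 7, - 6,  -  4, -2,  1/13, 0.66, 1.32, 4 , 4 , 7,  7.42,8.63, 9,  9]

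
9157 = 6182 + 2975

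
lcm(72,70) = 2520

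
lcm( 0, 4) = 0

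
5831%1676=803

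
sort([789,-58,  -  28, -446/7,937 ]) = [ - 446/7, - 58,  -  28,789 , 937 ] 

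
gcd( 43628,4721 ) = 1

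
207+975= 1182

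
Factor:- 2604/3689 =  - 12/17 = -2^2*3^1*17^( - 1 )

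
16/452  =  4/113=0.04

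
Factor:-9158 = -2^1*19^1*241^1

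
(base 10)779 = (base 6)3335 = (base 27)11n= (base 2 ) 1100001011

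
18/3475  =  18/3475 = 0.01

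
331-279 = 52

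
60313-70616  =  -10303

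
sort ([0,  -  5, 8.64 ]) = [ - 5,0,8.64 ] 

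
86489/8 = 10811 + 1/8 = 10811.12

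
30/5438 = 15/2719 =0.01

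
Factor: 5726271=3^1*1908757^1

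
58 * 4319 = 250502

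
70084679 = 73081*959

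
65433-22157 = 43276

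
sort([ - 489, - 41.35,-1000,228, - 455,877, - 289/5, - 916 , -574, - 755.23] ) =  [ - 1000, - 916, - 755.23, - 574, - 489, - 455,-289/5, - 41.35,228,877 ] 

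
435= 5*87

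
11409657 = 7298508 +4111149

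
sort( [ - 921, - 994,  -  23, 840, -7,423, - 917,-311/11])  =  [  -  994,- 921, - 917, - 311/11, -23, -7,423, 840]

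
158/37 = 4 + 10/37 = 4.27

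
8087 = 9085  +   - 998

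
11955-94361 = -82406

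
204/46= 102/23  =  4.43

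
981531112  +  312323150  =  1293854262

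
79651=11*7241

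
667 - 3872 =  - 3205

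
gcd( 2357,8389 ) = 1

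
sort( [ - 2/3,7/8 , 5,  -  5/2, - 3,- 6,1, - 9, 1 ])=[ - 9, -6, - 3, - 5/2, - 2/3,7/8, 1 , 1,5 ]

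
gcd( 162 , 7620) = 6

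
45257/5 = 9051 + 2/5 = 9051.40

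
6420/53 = 121 + 7/53 = 121.13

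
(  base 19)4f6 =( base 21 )3JD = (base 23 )36A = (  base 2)11011000111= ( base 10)1735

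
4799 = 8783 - 3984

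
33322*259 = 8630398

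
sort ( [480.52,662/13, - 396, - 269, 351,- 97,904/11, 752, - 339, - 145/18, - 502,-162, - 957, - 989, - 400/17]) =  [ - 989,-957 , -502 , - 396, - 339,-269,-162 ,-97,  -  400/17 , - 145/18 , 662/13,904/11, 351,480.52,752] 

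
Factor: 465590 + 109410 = 575000 = 2^3*5^5*23^1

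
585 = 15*39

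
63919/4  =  15979 + 3/4 = 15979.75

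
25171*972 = 24466212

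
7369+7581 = 14950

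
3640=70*52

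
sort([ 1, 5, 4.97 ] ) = [ 1,4.97,5]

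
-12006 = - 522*23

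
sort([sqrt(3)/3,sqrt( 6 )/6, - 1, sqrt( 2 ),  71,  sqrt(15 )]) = [ - 1 , sqrt ( 6)/6, sqrt( 3)/3, sqrt ( 2), sqrt(15), 71 ] 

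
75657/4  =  75657/4 = 18914.25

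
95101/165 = 95101/165 = 576.37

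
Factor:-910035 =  - 3^5 *5^1*7^1*107^1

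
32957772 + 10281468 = 43239240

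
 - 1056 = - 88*12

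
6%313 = 6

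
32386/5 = 32386/5= 6477.20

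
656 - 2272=-1616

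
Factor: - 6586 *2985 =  - 2^1*3^1*5^1*37^1  *  89^1*199^1 = - 19659210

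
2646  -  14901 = - 12255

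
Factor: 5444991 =3^2 * 223^1 *2713^1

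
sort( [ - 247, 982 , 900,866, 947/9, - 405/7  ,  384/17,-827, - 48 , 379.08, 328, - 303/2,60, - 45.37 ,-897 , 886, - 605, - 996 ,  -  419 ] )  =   [ - 996,-897, -827,- 605, - 419 , - 247, - 303/2,- 405/7, -48, - 45.37, 384/17,60, 947/9,328 , 379.08 , 866, 886,900,  982 ] 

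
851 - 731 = 120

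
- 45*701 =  - 31545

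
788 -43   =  745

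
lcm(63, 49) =441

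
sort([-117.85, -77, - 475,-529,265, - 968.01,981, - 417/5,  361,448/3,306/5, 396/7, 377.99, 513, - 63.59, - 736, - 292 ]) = [-968.01, - 736,-529 , - 475, - 292, - 117.85, - 417/5, - 77, - 63.59, 396/7, 306/5,448/3,265,361,377.99,513,981] 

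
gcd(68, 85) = 17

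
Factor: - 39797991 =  - 3^2*4421999^1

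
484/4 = 121  =  121.00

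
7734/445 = 7734/445= 17.38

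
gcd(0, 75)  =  75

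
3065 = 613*5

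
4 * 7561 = 30244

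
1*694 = 694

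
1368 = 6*228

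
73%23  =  4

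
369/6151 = 369/6151  =  0.06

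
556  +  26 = 582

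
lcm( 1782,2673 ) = 5346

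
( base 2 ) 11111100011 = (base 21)4C3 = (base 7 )5613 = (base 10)2019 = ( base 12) 1203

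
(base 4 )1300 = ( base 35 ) 37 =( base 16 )70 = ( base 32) 3g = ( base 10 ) 112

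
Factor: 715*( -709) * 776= - 2^3 * 5^1 * 11^1 * 13^1*97^1*709^1 = - 393381560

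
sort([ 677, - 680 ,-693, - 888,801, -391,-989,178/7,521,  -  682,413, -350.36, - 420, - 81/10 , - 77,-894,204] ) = [ - 989,  -  894,-888,  -  693, - 682, -680, - 420, - 391,  -  350.36, - 77, - 81/10,  178/7, 204,413,521, 677,801 ]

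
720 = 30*24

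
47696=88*542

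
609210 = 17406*35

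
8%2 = 0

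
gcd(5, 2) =1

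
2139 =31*69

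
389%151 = 87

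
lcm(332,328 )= 27224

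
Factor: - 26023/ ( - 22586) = 53/46 = 2^( - 1 )*23^( - 1) *53^1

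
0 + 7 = 7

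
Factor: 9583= 7^1*37^2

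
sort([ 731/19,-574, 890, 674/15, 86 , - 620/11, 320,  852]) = [ - 574, - 620/11 , 731/19,674/15, 86, 320, 852,890 ]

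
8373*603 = 5048919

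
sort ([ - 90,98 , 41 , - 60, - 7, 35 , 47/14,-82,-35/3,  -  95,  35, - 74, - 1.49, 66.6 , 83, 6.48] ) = [ - 95 , - 90, - 82 , - 74, - 60, - 35/3, - 7,-1.49 , 47/14,6.48,  35, 35,  41, 66.6, 83,98]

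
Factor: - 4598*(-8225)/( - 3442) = -5^2*7^1*11^2*19^1*47^1*1721^( - 1) = - 18909275/1721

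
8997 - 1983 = 7014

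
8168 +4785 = 12953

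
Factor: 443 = 443^1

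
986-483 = 503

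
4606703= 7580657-2973954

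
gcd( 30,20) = 10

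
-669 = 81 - 750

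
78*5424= 423072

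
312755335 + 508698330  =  821453665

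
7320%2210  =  690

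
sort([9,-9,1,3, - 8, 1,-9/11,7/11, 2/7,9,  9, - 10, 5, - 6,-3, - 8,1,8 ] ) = [ - 10, - 9,- 8, - 8, - 6 , - 3,-9/11, 2/7, 7/11 , 1, 1,1,3,5,8,9,9, 9 ]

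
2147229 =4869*441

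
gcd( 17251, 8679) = 1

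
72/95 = 72/95 = 0.76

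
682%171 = 169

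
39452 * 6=236712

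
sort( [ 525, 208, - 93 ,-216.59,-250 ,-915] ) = [-915,  -  250, - 216.59,  -  93, 208,525 ]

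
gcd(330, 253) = 11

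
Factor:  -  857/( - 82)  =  2^( - 1)*41^( - 1)*857^1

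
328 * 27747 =9101016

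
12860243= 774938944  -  762078701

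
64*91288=5842432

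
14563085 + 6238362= 20801447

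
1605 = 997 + 608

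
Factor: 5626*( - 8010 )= - 2^2*3^2*5^1*29^1*89^1*97^1 = -45064260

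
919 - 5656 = -4737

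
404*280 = 113120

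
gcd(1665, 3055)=5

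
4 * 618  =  2472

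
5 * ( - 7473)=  - 37365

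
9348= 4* 2337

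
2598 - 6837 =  - 4239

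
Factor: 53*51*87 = 3^2 * 17^1 * 29^1*53^1=   235161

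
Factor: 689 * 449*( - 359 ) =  - 111060599 = - 13^1 * 53^1*359^1 * 449^1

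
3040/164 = 760/41 = 18.54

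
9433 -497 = 8936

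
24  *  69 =1656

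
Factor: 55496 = 2^3*7^1*991^1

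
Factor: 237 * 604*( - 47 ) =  - 6727956 = - 2^2 * 3^1*47^1*79^1*151^1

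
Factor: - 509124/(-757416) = 203/302 = 2^( - 1) * 7^1*29^1*151^(  -  1)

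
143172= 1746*82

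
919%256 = 151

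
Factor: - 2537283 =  - 3^1*7^1*120823^1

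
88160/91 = 88160/91  =  968.79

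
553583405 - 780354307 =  - 226770902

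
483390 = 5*96678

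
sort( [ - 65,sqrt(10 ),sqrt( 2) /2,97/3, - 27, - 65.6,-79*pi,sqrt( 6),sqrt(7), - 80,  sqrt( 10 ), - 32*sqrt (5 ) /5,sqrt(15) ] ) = [ - 79 * pi, - 80, - 65.6,  -  65, - 27, -32*sqrt(5) /5, sqrt (2)/2, sqrt (6), sqrt(7),  sqrt( 10 ),sqrt (10),sqrt(15),97/3 ] 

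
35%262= 35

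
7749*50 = 387450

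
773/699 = 1 + 74/699= 1.11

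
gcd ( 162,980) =2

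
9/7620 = 3/2540 = 0.00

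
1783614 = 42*42467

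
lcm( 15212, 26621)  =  106484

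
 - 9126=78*( - 117)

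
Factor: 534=2^1*3^1 * 89^1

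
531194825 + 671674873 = 1202869698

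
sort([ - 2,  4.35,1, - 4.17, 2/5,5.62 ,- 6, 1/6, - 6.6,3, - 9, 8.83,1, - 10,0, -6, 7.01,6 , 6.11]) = [ - 10,- 9, - 6.6, - 6, - 6, - 4.17, - 2, 0,1/6,  2/5,1,  1,3, 4.35 , 5.62 , 6,6.11,7.01,8.83 ] 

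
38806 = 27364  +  11442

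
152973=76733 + 76240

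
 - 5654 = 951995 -957649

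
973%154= 49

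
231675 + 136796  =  368471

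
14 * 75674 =1059436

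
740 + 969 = 1709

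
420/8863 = 420/8863 = 0.05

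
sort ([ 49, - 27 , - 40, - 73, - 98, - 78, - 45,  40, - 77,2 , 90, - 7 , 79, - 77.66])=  [ - 98, - 78, - 77.66, - 77, - 73, - 45,-40, - 27, - 7,2,  40, 49,79,90] 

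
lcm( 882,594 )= 29106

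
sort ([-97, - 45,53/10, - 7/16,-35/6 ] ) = [ -97,-45, - 35/6 , - 7/16 , 53/10]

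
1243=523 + 720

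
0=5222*0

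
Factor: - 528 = - 2^4  *3^1*11^1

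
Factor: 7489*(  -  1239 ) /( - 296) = 9278871/296=2^( - 3)*3^1*7^1*37^ ( - 1)* 59^1*7489^1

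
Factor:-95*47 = -4465 =-5^1*19^1*47^1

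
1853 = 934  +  919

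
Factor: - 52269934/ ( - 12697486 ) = 26134967/6348743 =17^1*281^1*337^( - 1)*5471^1  *  18839^( - 1)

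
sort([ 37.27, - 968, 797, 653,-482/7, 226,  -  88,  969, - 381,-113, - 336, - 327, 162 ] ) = [ - 968, - 381, - 336, -327, - 113, - 88, - 482/7, 37.27, 162, 226, 653 , 797, 969]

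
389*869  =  338041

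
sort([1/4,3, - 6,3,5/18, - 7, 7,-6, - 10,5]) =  [ - 10, - 7, - 6 ,  -  6, 1/4,  5/18,3,3,5,  7]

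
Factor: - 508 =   -  2^2*127^1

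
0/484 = 0 = 0.00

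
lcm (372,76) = 7068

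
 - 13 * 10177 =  - 132301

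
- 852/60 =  - 71/5 = -  14.20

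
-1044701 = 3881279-4925980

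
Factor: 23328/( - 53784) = - 36/83 =-2^2 *3^2 * 83^( - 1)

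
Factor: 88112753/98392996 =2^(- 2)*13^( - 1)*47^(-1)*127^ ( - 1) * 317^( -1)*4801^1*18353^1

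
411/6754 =411/6754 = 0.06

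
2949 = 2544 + 405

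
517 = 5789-5272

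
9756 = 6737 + 3019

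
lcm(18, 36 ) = 36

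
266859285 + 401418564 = 668277849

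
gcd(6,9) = 3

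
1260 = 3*420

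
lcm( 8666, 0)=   0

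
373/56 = 373/56  =  6.66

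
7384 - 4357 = 3027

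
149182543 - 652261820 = -503079277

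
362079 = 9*40231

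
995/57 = 17 + 26/57  =  17.46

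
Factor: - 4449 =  - 3^1*1483^1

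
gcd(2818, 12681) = 1409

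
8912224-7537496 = 1374728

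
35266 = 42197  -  6931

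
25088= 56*448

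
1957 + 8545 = 10502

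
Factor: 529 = 23^2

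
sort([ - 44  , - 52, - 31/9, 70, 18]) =[ - 52, - 44, - 31/9, 18, 70]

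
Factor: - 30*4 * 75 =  - 2^3*3^2*5^3  =  - 9000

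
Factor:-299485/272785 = -613^( - 1)*673^1 = - 673/613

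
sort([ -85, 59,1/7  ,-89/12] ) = [ - 85, - 89/12, 1/7, 59 ]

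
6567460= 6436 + 6561024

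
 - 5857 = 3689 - 9546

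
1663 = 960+703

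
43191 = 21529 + 21662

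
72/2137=72/2137 = 0.03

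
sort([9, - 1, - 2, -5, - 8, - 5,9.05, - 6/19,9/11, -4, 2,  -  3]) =[- 8, - 5, - 5, - 4  , - 3, -2,-1, - 6/19,9/11,2,9,9.05] 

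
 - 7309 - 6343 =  - 13652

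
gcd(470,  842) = 2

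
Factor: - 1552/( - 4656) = 3^ ( - 1 ) = 1/3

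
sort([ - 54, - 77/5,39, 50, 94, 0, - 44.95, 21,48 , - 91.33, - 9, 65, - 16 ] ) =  [ - 91.33, - 54, - 44.95, - 16, - 77/5, - 9,0,21, 39,48,50, 65 , 94]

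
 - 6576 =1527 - 8103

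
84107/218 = 385 + 177/218  =  385.81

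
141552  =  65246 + 76306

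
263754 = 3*87918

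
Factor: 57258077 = 19^1*61^1*127^1*389^1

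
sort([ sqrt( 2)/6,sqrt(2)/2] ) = [sqrt(2 ) /6,sqrt( 2 )/2] 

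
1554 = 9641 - 8087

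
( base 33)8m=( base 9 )347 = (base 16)11e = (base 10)286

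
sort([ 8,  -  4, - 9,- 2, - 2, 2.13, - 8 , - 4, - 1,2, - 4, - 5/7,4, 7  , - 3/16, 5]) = [- 9,-8, - 4, - 4,-4, - 2,-2 ,-1, - 5/7, - 3/16,2, 2.13,4,  5, 7, 8]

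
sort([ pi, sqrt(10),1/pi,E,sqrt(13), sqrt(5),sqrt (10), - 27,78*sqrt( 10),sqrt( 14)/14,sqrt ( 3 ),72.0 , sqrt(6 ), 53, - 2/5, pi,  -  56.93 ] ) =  [ - 56.93, -27,-2/5, sqrt(14 ) /14,1/pi,sqrt(3) , sqrt(5),sqrt( 6 ), E,pi,pi,  sqrt(10 ),sqrt (10),sqrt( 13 ) , 53, 72.0,78*  sqrt(10) ] 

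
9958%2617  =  2107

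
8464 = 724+7740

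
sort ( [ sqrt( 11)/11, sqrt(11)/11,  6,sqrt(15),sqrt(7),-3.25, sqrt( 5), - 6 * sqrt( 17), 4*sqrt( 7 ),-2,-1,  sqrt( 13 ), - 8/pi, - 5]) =[ - 6*sqrt (17 ) , - 5, - 3.25, - 8/pi,-2, -1,sqrt(11 ) /11,sqrt(11) /11,sqrt( 5 ),sqrt( 7),sqrt( 13 ), sqrt ( 15 ) , 6,4*sqrt(7 )]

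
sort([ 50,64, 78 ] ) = [50, 64, 78]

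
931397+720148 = 1651545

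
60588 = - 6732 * (  -  9) 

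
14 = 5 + 9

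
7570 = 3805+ 3765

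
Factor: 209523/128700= 69841/42900 =2^( - 2)*3^(-1 )*5^( - 2)*11^( - 1)*13^ (  -  1)*211^1 * 331^1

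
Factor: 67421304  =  2^3*3^2*936407^1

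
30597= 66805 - 36208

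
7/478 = 7/478 = 0.01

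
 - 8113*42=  - 340746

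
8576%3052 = 2472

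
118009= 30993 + 87016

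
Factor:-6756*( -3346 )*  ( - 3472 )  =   - 2^7*3^1*7^2*31^1*239^1*563^1 = - 78486559872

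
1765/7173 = 1765/7173 = 0.25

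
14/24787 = 2/3541 = 0.00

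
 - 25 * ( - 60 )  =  1500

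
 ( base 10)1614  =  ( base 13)972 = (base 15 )729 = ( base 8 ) 3116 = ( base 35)1b4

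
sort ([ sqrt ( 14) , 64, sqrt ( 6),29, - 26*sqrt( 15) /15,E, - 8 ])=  [ - 8, - 26* sqrt(15 ) /15, sqrt ( 6), E, sqrt(14 ), 29,64]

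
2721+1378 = 4099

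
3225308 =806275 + 2419033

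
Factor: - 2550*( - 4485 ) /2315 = 2^1*  3^2*5^2*13^1*17^1*23^1 * 463^( - 1) =2287350/463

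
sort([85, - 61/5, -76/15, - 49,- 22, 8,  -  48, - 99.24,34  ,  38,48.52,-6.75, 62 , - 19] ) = [ - 99.24,-49, - 48, - 22, - 19, - 61/5 , - 6.75, - 76/15,  8,34,38, 48.52, 62, 85]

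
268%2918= 268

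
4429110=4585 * 966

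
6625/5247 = 125/99 = 1.26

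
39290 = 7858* 5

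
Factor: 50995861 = 7^1*1553^1 * 4691^1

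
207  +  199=406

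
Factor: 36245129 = 491^1*73819^1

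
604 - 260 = 344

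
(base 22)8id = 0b1000010111001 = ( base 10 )4281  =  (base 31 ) 4e3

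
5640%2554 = 532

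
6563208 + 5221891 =11785099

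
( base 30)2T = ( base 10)89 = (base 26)3b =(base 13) 6b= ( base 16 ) 59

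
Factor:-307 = -307^1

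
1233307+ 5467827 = 6701134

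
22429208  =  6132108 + 16297100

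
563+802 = 1365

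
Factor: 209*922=2^1*11^1*19^1*461^1=   192698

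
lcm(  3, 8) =24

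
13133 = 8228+4905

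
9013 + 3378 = 12391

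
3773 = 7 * 539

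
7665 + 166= 7831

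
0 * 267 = 0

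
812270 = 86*9445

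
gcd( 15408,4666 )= 2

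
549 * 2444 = 1341756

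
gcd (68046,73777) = 11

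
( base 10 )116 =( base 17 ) 6E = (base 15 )7b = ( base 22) 56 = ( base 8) 164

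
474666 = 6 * 79111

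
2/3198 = 1/1599 = 0.00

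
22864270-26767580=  - 3903310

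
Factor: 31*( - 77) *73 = -174251 = - 7^1* 11^1 * 31^1*  73^1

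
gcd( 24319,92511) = 1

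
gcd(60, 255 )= 15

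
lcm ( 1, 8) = 8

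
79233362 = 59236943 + 19996419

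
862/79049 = 862/79049 = 0.01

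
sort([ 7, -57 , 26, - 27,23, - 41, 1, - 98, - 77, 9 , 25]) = [-98, -77 ,-57,-41, - 27, 1, 7,9 , 23, 25,  26 ]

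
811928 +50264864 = 51076792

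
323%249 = 74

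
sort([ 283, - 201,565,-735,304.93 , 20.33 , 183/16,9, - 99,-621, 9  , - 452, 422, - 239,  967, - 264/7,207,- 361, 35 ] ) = [ - 735, - 621,-452, - 361 , - 239, - 201 , - 99, - 264/7,9, 9,183/16,20.33, 35, 207, 283,304.93, 422,565, 967 ] 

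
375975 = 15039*25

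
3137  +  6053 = 9190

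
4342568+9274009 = 13616577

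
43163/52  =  830+3/52=830.06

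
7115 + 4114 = 11229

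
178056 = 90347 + 87709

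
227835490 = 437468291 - 209632801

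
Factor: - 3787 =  - 7^1 * 541^1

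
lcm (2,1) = 2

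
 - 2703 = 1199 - 3902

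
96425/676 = 96425/676 = 142.64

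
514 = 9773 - 9259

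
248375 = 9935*25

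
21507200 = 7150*3008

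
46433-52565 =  - 6132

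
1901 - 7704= -5803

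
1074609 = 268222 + 806387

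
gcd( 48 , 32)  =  16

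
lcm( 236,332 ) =19588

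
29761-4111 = 25650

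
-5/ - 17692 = 5/17692 = 0.00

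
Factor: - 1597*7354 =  - 2^1*1597^1 * 3677^1  =  - 11744338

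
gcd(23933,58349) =1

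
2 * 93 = 186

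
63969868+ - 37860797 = 26109071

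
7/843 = 7/843= 0.01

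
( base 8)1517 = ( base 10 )847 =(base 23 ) 1DJ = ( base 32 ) qf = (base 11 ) 700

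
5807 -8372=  - 2565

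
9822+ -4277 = 5545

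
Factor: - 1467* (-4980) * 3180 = 2^4*  3^4*5^2*53^1*83^1 * 163^1 = 23231998800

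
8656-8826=  -  170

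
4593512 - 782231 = 3811281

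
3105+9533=12638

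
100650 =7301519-7200869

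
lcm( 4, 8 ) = 8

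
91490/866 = 105+280/433 = 105.65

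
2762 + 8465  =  11227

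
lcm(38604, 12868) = 38604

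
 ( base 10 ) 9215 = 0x23FF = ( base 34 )7X1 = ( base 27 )ch8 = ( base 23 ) H9F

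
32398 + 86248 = 118646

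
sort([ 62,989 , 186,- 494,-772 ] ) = [ - 772, - 494,62,186,989] 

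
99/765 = 11/85 = 0.13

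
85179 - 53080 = 32099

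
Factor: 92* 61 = 5612 = 2^2* 23^1*61^1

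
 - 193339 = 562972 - 756311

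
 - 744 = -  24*31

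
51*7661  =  390711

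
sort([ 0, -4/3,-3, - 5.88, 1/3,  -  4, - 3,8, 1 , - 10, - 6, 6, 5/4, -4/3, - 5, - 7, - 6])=[ -10,  -  7, - 6, - 6, - 5.88, - 5,-4 , - 3 , - 3, - 4/3, - 4/3,0,1/3,1,5/4, 6,  8 ] 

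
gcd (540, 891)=27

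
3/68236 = 3/68236 = 0.00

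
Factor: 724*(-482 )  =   - 348968 = - 2^3 * 181^1 * 241^1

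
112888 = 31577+81311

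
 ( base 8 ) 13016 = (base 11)4273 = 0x160e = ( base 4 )1120032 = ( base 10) 5646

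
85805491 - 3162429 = 82643062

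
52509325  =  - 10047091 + 62556416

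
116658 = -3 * ( - 38886) 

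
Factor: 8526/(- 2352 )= - 29/8  =  - 2^( - 3)*29^1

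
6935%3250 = 435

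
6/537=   2/179 = 0.01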